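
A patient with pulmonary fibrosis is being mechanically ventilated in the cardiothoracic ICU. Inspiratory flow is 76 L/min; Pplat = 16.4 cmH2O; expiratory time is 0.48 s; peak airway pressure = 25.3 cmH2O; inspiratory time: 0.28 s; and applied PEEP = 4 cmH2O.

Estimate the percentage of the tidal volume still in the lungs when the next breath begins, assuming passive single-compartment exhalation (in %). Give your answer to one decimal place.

9.2

Flow: 76 L/min ÷ 60 = 1.2667 L/s.
Vt = flow × Ti = 1.2667 L/s × 0.28 s × 1000 mL/L = 354.68 mL.
R = (PIP − Pplat)/V̇ = (25.3 − 16.4) / 1.2667 = 8.9/1.2667 = 7.026 cmH2O·s/L.
C = Vt/(Pplat − PEEP) = 354.68 / (16.4 − 4) = 354.68/12.4 = 28.603 mL/cmH2O.
τ = R × C = 7.026 × 0.0286 L/cmH2O = 0.2009 s.
Fraction remaining at end-expiration = e^(−Te/τ) = e^(−0.48/0.2009) = 0.0917 → 9.17%.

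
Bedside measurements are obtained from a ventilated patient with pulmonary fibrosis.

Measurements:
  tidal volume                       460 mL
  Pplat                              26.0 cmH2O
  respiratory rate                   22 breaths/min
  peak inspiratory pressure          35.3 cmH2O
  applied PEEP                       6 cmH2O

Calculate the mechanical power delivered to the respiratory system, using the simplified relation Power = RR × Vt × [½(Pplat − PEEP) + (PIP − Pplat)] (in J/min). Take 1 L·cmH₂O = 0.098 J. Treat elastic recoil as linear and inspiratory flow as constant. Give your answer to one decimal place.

19.1

Per-breath work = Vt × [½(Pplat−PEEP) + (PIP−Pplat)] = 0.460 × [0.5×20.0 + 9.3] = 0.460 × 19.3 = 8.878 L·cmH2O.
Power = 22 × 8.878 = 195.32 L·cmH2O/min.
× 0.098 J/(L·cmH2O) → 19.141 J/min.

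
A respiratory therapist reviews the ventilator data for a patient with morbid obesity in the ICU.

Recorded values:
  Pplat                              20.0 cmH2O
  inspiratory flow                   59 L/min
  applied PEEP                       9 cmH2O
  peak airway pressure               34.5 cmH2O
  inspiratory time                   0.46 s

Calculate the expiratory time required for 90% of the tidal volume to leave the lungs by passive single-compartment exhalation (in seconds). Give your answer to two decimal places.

Flow: 59 L/min ÷ 60 = 0.9833 L/s.
Vt = flow × Ti = 0.9833 L/s × 0.46 s × 1000 mL/L = 452.32 mL.
R = (PIP − Pplat)/V̇ = (34.5 − 20.0) / 0.9833 = 14.5/0.9833 = 14.746 cmH2O·s/L.
C = Vt/(Pplat − PEEP) = 452.32 / (20.0 − 9) = 452.32/11.0 = 41.12 mL/cmH2O.
τ = R × C = 14.746 × 0.04112 L/cmH2O = 0.6064 s.
t = −τ·ln(1 − 0.90) = −0.6064·ln(0.1) = 1.396 s.

1.40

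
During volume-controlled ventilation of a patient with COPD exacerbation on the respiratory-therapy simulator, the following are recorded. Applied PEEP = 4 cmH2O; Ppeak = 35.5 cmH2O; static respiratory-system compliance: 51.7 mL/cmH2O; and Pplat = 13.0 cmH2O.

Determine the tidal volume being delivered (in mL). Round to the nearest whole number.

465

Vt = Cstat × (Pplat − PEEP) = 51.7 × (13.0 − 4) = 51.7 × 9.0 = 465.3 mL.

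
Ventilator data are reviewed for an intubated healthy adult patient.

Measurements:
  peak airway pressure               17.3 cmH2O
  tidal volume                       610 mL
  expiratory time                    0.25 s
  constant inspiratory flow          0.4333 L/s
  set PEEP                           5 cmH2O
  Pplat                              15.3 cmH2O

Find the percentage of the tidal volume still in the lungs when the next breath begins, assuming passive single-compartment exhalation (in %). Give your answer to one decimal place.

40.1

R = (PIP − Pplat)/V̇ = (17.3 − 15.3) / 0.4333 = 2.0/0.4333 = 4.616 cmH2O·s/L.
C = Vt/(Pplat − PEEP) = 610.0 / (15.3 − 5) = 610.0/10.3 = 59.223 mL/cmH2O.
τ = R × C = 4.616 × 0.05922 L/cmH2O = 0.2734 s.
Fraction remaining at end-expiration = e^(−Te/τ) = e^(−0.25/0.2734) = 0.4008 → 40.08%.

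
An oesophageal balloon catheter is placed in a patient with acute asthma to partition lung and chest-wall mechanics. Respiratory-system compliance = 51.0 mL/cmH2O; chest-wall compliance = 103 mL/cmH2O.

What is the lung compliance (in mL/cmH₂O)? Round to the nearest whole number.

1/CL = 1/Crs − 1/Ccw.
1/CL = 1/51.0 − 1/103 = 0.009899.
CL = 101.02 mL/cmH2O.

101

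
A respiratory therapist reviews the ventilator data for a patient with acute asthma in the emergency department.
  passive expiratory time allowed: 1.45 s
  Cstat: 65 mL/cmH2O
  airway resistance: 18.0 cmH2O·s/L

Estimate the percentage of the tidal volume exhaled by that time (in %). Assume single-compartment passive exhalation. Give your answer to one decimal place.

τ = R × C = 18.0 × 65 mL/cmH2O = 18.0 × 0.065 L/cmH2O = 1.17 s.
Passive exhalation: V(t)/V₀ = e^(−t/τ) = e^(−1.45/1.17) = 0.2896.
Fraction exhaled = 1 − 0.2896 = 0.7104 → 71.04%.

71.0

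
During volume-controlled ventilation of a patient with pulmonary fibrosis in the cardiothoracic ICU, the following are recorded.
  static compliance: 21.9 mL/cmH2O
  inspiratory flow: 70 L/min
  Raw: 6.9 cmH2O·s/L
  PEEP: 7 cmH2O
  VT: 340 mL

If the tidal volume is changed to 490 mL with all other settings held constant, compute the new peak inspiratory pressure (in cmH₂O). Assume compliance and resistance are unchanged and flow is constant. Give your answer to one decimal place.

Flow: 70 L/min ÷ 60 = 1.1667 L/s.
PIP = Vt/C + R·V̇ + PEEP (constant-flow equation of motion).
Only the elastic term changes: ΔPIP = ΔVt / C = (490 − 340) / 21.9 = 6.849 cmH2O.
Original PIP = 340/21.9 + 6.9×1.1667 + 7 = 30.575 cmH2O; new PIP = 30.575 + (6.849) = 37.424 cmH2O.

37.4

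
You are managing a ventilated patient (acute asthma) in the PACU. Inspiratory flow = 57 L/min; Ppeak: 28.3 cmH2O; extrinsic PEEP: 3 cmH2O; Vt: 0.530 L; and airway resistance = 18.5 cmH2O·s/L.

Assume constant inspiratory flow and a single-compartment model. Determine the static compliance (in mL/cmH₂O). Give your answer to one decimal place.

68.6

Flow: 57 L/min ÷ 60 = 0.95 L/s.
Equation of motion (constant flow): PIP = Vt/C + R·V̇ + PEEP.
Vt/C = PIP − R·V̇ − PEEP = 28.3 − 18.5×0.95 − 3 = 28.3 − 17.575 − 3 = 7.725 cmH2O.
C = Vt / 7.725 = 530 / 7.725 = 68.608 mL/cmH2O.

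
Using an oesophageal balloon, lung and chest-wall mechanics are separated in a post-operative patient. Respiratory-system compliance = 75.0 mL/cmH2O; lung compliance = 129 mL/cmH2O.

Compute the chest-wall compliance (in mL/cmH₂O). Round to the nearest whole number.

179

1/Ccw = 1/Crs − 1/CL.
1/Ccw = 1/75.0 − 1/129 = 0.005581.
Ccw = 179.18 mL/cmH2O.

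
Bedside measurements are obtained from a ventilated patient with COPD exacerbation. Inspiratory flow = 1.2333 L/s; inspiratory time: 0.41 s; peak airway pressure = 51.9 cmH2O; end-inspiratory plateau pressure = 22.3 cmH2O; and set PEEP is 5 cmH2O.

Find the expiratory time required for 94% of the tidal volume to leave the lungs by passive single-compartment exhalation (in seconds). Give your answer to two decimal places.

Vt = flow × Ti = 1.2333 L/s × 0.41 s × 1000 mL/L = 505.65 mL.
R = (PIP − Pplat)/V̇ = (51.9 − 22.3) / 1.2333 = 29.6/1.2333 = 24.001 cmH2O·s/L.
C = Vt/(Pplat − PEEP) = 505.65 / (22.3 − 5) = 505.65/17.3 = 29.228 mL/cmH2O.
τ = R × C = 24.001 × 0.02923 L/cmH2O = 0.7015 s.
t = −τ·ln(1 − 0.94) = −0.7015·ln(0.06) = 1.974 s.

1.97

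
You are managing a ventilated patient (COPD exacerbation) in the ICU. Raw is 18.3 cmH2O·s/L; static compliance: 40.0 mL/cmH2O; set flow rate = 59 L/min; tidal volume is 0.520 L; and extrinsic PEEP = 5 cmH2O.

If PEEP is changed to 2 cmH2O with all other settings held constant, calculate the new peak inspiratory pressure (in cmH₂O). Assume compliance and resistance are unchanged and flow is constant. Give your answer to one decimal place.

33.0

Flow: 59 L/min ÷ 60 = 0.9833 L/s.
PIP = Vt/C + R·V̇ + PEEP (constant-flow equation of motion).
Only the baseline term changes: ΔPIP = ΔPEEP = 2 − 5 = -3.0 cmH2O.
Original PIP = 520/40.0 + 18.3×0.9833 + 5 = 35.994 cmH2O; new PIP = 35.994 + (-3.0) = 32.994 cmH2O.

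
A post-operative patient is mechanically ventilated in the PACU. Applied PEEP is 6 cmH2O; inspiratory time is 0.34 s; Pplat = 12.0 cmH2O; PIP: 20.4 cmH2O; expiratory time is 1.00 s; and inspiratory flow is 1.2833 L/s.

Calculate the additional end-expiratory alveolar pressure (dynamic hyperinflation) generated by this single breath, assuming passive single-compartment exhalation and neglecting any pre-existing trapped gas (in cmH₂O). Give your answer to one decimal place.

0.7

Vt = flow × Ti = 1.2833 L/s × 0.34 s × 1000 mL/L = 436.32 mL.
R = (PIP − Pplat)/V̇ = (20.4 − 12.0) / 1.2833 = 8.4/1.2833 = 6.546 cmH2O·s/L.
C = Vt/(Pplat − PEEP) = 436.32 / (12.0 − 6) = 436.32/6.0 = 72.72 mL/cmH2O.
τ = R × C = 6.546 × 0.07272 L/cmH2O = 0.476 s.
Fraction remaining = e^(−Te/τ) = e^(−1.00/0.476) = 0.1224; trapped volume = 436.32 × 0.1224 = 53.406 mL.
Additional alveolar pressure from trapping ≈ V_trapped / C = 53.406 / 72.72 = 0.7344 cmH2O.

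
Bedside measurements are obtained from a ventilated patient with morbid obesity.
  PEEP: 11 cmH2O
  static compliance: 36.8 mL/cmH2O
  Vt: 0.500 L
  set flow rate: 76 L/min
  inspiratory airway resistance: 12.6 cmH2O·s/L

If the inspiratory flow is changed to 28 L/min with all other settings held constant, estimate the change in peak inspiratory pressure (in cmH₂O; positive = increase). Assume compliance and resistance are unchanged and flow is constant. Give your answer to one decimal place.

-10.1

Flow: 76 L/min ÷ 60 = 1.2667 L/s.
New flow: 28 L/min ÷ 60 = 0.4667 L/s.
PIP = Vt/C + R·V̇ + PEEP (constant-flow equation of motion).
Only the resistive term changes: ΔPIP = R × ΔV̇ = 12.6 × (0.4667 − 1.2667) = 12.6 × -0.8 = -10.08 cmH2O.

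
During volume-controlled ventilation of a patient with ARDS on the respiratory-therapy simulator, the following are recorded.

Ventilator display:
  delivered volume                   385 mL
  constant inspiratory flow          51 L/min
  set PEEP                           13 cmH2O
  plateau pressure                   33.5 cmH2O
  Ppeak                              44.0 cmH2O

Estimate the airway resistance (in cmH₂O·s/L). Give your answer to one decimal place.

Flow: 51 L/min ÷ 60 = 0.85 L/s.
Raw = (PIP − Pplat) / flow = (44.0 − 33.5) / 0.85 = 10.5 / 0.85 = 12.353 cmH2O·s/L.

12.4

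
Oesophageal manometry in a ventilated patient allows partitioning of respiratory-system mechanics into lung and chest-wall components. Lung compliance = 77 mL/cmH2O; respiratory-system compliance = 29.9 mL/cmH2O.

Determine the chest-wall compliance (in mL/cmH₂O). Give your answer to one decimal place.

48.9

1/Ccw = 1/Crs − 1/CL.
1/Ccw = 1/29.9 − 1/77 = 0.02046.
Ccw = 48.876 mL/cmH2O.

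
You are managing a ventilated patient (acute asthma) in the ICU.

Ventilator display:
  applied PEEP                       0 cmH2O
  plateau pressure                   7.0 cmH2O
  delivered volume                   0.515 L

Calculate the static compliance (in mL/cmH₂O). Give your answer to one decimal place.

Cstat = Vt / (Pplat − PEEP) = 515 / (7.0 − 0) = 515 / 7.0 = 73.571 mL/cmH2O.

73.6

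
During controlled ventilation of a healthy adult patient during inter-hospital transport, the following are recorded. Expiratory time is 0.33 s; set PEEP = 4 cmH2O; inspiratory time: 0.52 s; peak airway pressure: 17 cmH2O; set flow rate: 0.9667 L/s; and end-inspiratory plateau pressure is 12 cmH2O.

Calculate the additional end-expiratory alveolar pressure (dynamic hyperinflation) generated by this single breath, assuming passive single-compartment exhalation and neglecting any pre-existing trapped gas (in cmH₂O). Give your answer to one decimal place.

2.9

Vt = flow × Ti = 0.9667 L/s × 0.52 s × 1000 mL/L = 502.68 mL.
R = (PIP − Pplat)/V̇ = (17 − 12) / 0.9667 = 5.0/0.9667 = 5.172 cmH2O·s/L.
C = Vt/(Pplat − PEEP) = 502.68 / (12 − 4) = 502.68/8.0 = 62.835 mL/cmH2O.
τ = R × C = 5.172 × 0.06284 L/cmH2O = 0.325 s.
Fraction remaining = e^(−Te/τ) = e^(−0.33/0.325) = 0.3623; trapped volume = 502.68 × 0.3623 = 182.12 mL.
Additional alveolar pressure from trapping ≈ V_trapped / C = 182.12 / 62.835 = 2.898 cmH2O.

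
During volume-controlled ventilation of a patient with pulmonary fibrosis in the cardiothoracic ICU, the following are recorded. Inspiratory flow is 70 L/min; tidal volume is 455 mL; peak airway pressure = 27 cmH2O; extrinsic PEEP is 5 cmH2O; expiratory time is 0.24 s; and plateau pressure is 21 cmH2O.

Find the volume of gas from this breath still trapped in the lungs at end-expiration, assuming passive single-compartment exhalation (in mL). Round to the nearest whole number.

Flow: 70 L/min ÷ 60 = 1.1667 L/s.
R = (PIP − Pplat)/V̇ = (27 − 21) / 1.1667 = 6.0/1.1667 = 5.143 cmH2O·s/L.
C = Vt/(Pplat − PEEP) = 455.0 / (21 − 5) = 455.0/16.0 = 28.438 mL/cmH2O.
τ = R × C = 5.143 × 0.02844 L/cmH2O = 0.1463 s.
Fraction remaining = e^(−Te/τ) = e^(−0.24/0.1463) = 0.1939.
Trapped volume = 455.0 × 0.1939 = 88.225 mL.

88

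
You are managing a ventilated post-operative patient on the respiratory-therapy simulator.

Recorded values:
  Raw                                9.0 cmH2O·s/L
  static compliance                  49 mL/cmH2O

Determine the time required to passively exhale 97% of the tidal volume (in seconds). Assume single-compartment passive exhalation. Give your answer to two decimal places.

τ = R × C = 9.0 × 49 mL/cmH2O = 9.0 × 0.049 L/cmH2O = 0.441 s.
Exhaled fraction f = 1 − e^(−t/τ) → t = −τ·ln(1 − f) = −0.441·ln(0.03) = 1.546 s.

1.55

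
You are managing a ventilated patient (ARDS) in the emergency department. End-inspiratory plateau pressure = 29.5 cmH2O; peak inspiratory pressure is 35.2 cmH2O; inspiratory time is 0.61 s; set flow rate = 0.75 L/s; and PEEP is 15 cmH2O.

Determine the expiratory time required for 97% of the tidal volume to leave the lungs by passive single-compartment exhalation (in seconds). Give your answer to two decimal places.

0.84

Vt = flow × Ti = 0.75 L/s × 0.61 s × 1000 mL/L = 457.5 mL.
R = (PIP − Pplat)/V̇ = (35.2 − 29.5) / 0.75 = 5.7/0.75 = 7.6 cmH2O·s/L.
C = Vt/(Pplat − PEEP) = 457.5 / (29.5 − 15) = 457.5/14.5 = 31.552 mL/cmH2O.
τ = R × C = 7.6 × 0.03155 L/cmH2O = 0.2398 s.
t = −τ·ln(1 − 0.97) = −0.2398·ln(0.03) = 0.8409 s.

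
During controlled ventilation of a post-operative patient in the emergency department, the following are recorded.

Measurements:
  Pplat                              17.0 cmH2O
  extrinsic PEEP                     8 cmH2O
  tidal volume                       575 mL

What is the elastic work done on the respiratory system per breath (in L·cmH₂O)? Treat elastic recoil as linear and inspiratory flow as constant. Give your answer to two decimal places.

2.59

Elastic work ≈ ½ × (Pplat − PEEP) × Vt = 0.5 × (17.0 − 8) × 0.575 L = 0.5 × 9.0 × 0.575 = 2.588 L·cmH2O.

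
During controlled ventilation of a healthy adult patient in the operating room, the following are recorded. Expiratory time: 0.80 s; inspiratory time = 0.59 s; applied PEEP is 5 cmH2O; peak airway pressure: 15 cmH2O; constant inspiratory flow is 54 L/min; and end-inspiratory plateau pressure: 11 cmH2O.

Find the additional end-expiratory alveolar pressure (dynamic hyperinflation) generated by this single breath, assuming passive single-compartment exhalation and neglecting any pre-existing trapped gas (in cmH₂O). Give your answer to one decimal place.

Flow: 54 L/min ÷ 60 = 0.9 L/s.
Vt = flow × Ti = 0.9 L/s × 0.59 s × 1000 mL/L = 531.0 mL.
R = (PIP − Pplat)/V̇ = (15 − 11) / 0.9 = 4.0/0.9 = 4.444 cmH2O·s/L.
C = Vt/(Pplat − PEEP) = 531.0 / (11 − 5) = 531.0/6.0 = 88.5 mL/cmH2O.
τ = R × C = 4.444 × 0.0885 L/cmH2O = 0.3933 s.
Fraction remaining = e^(−Te/τ) = e^(−0.80/0.3933) = 0.1308; trapped volume = 531.0 × 0.1308 = 69.455 mL.
Additional alveolar pressure from trapping ≈ V_trapped / C = 69.455 / 88.5 = 0.7848 cmH2O.

0.8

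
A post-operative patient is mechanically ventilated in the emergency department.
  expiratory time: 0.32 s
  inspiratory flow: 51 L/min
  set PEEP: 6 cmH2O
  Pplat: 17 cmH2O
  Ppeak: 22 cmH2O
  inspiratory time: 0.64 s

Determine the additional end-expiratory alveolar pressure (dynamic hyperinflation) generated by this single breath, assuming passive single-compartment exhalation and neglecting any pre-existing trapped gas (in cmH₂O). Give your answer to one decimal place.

Flow: 51 L/min ÷ 60 = 0.85 L/s.
Vt = flow × Ti = 0.85 L/s × 0.64 s × 1000 mL/L = 544.0 mL.
R = (PIP − Pplat)/V̇ = (22 − 17) / 0.85 = 5.0/0.85 = 5.882 cmH2O·s/L.
C = Vt/(Pplat − PEEP) = 544.0 / (17 − 6) = 544.0/11.0 = 49.455 mL/cmH2O.
τ = R × C = 5.882 × 0.04946 L/cmH2O = 0.2909 s.
Fraction remaining = e^(−Te/τ) = e^(−0.32/0.2909) = 0.3329; trapped volume = 544.0 × 0.3329 = 181.1 mL.
Additional alveolar pressure from trapping ≈ V_trapped / C = 181.1 / 49.455 = 3.662 cmH2O.

3.7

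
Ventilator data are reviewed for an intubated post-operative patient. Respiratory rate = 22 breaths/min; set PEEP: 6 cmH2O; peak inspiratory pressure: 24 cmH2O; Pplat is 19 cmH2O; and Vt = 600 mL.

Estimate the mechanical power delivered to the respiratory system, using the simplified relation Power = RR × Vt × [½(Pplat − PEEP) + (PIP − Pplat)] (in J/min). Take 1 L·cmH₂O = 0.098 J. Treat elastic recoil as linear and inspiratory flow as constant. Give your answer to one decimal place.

14.9

Per-breath work = Vt × [½(Pplat−PEEP) + (PIP−Pplat)] = 0.600 × [0.5×13.0 + 5.0] = 0.600 × 11.5 = 6.9 L·cmH2O.
Power = 22 × 6.9 = 151.8 L·cmH2O/min.
× 0.098 J/(L·cmH2O) → 14.876 J/min.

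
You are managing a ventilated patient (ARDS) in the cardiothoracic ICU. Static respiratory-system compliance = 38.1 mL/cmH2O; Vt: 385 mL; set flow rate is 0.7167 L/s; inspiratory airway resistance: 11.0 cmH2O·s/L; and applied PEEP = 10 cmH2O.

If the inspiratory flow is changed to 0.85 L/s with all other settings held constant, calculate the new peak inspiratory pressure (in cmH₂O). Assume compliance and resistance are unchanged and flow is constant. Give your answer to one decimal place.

29.5

PIP = Vt/C + R·V̇ + PEEP (constant-flow equation of motion).
Only the resistive term changes: ΔPIP = R × ΔV̇ = 11.0 × (0.85 − 0.7167) = 11.0 × 0.1333 = 1.466 cmH2O.
Original PIP = 385/38.1 + 11.0×0.7167 + 10 = 27.989 cmH2O; new PIP = 27.989 + (1.466) = 29.455 cmH2O.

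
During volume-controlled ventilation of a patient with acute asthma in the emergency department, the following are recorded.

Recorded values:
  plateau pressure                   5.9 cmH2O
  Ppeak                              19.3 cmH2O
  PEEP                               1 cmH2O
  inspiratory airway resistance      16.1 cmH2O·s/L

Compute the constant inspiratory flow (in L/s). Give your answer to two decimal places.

flow = (PIP − Pplat) / Raw = 13.4 / 16.1 = 0.8323 L/s.

0.83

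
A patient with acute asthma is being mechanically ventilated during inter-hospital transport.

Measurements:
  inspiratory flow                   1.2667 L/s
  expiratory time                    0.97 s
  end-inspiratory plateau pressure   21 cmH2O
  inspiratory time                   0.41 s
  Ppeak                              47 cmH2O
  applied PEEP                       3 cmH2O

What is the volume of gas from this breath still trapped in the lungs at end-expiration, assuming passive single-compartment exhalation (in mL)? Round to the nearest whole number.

Vt = flow × Ti = 1.2667 L/s × 0.41 s × 1000 mL/L = 519.35 mL.
R = (PIP − Pplat)/V̇ = (47 − 21) / 1.2667 = 26.0/1.2667 = 20.526 cmH2O·s/L.
C = Vt/(Pplat − PEEP) = 519.35 / (21 − 3) = 519.35/18.0 = 28.853 mL/cmH2O.
τ = R × C = 20.526 × 0.02885 L/cmH2O = 0.5922 s.
Fraction remaining = e^(−Te/τ) = e^(−0.97/0.5922) = 0.1944.
Trapped volume = 519.35 × 0.1944 = 100.96 mL.

101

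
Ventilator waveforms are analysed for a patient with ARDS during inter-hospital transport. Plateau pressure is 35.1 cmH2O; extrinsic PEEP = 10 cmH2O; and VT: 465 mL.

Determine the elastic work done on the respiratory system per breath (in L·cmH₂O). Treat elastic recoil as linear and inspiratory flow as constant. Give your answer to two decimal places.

Elastic work ≈ ½ × (Pplat − PEEP) × Vt = 0.5 × (35.1 − 10) × 0.465 L = 0.5 × 25.1 × 0.465 = 5.836 L·cmH2O.

5.84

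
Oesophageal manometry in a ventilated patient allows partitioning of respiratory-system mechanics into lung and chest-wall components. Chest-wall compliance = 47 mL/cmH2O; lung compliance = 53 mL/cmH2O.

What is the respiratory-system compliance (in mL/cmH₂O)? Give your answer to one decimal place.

Lung and chest wall are elastances in series: 1/Crs = 1/CL + 1/Ccw.
1/Crs = 1/53 + 1/47 = 0.04014.
Crs = 24.913 mL/cmH2O.

24.9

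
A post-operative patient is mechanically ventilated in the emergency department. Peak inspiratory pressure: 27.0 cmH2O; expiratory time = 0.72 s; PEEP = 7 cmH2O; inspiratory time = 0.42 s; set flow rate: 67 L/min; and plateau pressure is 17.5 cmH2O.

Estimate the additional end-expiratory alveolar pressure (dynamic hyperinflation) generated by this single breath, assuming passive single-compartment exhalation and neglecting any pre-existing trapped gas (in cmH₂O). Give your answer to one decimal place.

Flow: 67 L/min ÷ 60 = 1.1167 L/s.
Vt = flow × Ti = 1.1167 L/s × 0.42 s × 1000 mL/L = 469.01 mL.
R = (PIP − Pplat)/V̇ = (27.0 − 17.5) / 1.1167 = 9.5/1.1167 = 8.507 cmH2O·s/L.
C = Vt/(Pplat − PEEP) = 469.01 / (17.5 − 7) = 469.01/10.5 = 44.668 mL/cmH2O.
τ = R × C = 8.507 × 0.04467 L/cmH2O = 0.38 s.
Fraction remaining = e^(−Te/τ) = e^(−0.72/0.38) = 0.1504; trapped volume = 469.01 × 0.1504 = 70.539 mL.
Additional alveolar pressure from trapping ≈ V_trapped / C = 70.539 / 44.668 = 1.579 cmH2O.

1.6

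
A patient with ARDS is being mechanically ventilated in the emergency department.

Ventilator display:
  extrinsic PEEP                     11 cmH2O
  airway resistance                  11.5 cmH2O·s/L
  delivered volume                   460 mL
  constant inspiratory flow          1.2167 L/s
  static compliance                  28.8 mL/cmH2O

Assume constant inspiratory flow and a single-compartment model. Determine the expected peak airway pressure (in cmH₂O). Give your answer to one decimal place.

Equation of motion (constant flow): PIP = Vt/C + R·V̇ + PEEP.
PIP = 460/28.8 + 11.5×1.2167 + 11 = 15.972 + 13.992 + 11 = 40.964 cmH2O.

41.0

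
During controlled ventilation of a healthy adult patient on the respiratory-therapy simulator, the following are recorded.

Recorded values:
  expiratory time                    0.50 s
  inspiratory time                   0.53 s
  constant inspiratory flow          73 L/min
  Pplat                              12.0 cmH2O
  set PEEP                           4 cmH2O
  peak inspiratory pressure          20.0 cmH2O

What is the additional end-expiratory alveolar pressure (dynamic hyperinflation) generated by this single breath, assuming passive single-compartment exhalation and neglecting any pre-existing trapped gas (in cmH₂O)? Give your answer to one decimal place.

Flow: 73 L/min ÷ 60 = 1.2167 L/s.
Vt = flow × Ti = 1.2167 L/s × 0.53 s × 1000 mL/L = 644.85 mL.
R = (PIP − Pplat)/V̇ = (20.0 − 12.0) / 1.2167 = 8.0/1.2167 = 6.575 cmH2O·s/L.
C = Vt/(Pplat − PEEP) = 644.85 / (12.0 − 4) = 644.85/8.0 = 80.606 mL/cmH2O.
τ = R × C = 6.575 × 0.08061 L/cmH2O = 0.53 s.
Fraction remaining = e^(−Te/τ) = e^(−0.50/0.53) = 0.3893; trapped volume = 644.85 × 0.3893 = 251.04 mL.
Additional alveolar pressure from trapping ≈ V_trapped / C = 251.04 / 80.606 = 3.114 cmH2O.

3.1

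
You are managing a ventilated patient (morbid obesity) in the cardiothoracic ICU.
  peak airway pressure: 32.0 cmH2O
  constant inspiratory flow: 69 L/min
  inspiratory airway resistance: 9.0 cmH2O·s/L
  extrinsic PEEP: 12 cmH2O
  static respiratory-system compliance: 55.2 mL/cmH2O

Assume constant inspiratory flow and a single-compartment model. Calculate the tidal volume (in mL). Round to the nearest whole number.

533

Flow: 69 L/min ÷ 60 = 1.15 L/s.
Equation of motion (constant flow): PIP = Vt/C + R·V̇ + PEEP.
Vt/C = PIP − R·V̇ − PEEP = 32.0 − 10.35 − 12 = 9.65 cmH2O.
Vt = C × 9.65 = 55.2 × 9.65 = 532.68 mL.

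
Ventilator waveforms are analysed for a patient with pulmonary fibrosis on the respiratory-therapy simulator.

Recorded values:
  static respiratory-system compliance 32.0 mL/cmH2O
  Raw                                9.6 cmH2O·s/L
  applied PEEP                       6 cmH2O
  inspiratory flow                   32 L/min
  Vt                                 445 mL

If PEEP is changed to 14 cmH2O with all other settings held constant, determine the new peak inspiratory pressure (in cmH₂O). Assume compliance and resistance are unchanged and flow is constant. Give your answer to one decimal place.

33.0

Flow: 32 L/min ÷ 60 = 0.5333 L/s.
PIP = Vt/C + R·V̇ + PEEP (constant-flow equation of motion).
Only the baseline term changes: ΔPIP = ΔPEEP = 14 − 6 = 8.0 cmH2O.
Original PIP = 445/32.0 + 9.6×0.5333 + 6 = 25.026 cmH2O; new PIP = 25.026 + (8.0) = 33.026 cmH2O.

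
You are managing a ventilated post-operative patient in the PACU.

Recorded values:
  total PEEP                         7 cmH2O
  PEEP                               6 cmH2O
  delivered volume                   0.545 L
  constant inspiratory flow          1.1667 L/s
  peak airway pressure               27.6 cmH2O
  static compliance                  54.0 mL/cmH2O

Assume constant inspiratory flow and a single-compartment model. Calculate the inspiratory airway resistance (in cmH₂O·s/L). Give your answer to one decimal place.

9.0

Total PEEP = 7 cmH2O (set 6 + intrinsic 1); this is the baseline alveolar pressure.
Equation of motion (constant flow): PIP = Vt/C + R·V̇ + PEEP.
R·V̇ = PIP − Vt/C − PEEP = 27.6 − 545/54.0 − 7 = 27.6 − 10.093 − 7 = 10.507 cmH2O.
R = 10.507 / 1.1667 = 9.006 cmH2O·s/L.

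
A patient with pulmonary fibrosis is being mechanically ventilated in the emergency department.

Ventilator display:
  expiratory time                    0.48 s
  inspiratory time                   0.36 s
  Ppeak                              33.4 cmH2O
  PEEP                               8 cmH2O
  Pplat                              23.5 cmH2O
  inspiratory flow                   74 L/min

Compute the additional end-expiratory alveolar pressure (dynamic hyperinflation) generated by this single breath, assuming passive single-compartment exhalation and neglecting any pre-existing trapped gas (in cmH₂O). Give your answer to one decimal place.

1.9

Flow: 74 L/min ÷ 60 = 1.2333 L/s.
Vt = flow × Ti = 1.2333 L/s × 0.36 s × 1000 mL/L = 443.99 mL.
R = (PIP − Pplat)/V̇ = (33.4 − 23.5) / 1.2333 = 9.9/1.2333 = 8.027 cmH2O·s/L.
C = Vt/(Pplat − PEEP) = 443.99 / (23.5 − 8) = 443.99/15.5 = 28.645 mL/cmH2O.
τ = R × C = 8.027 × 0.02865 L/cmH2O = 0.23 s.
Fraction remaining = e^(−Te/τ) = e^(−0.48/0.23) = 0.1241; trapped volume = 443.99 × 0.1241 = 55.099 mL.
Additional alveolar pressure from trapping ≈ V_trapped / C = 55.099 / 28.645 = 1.924 cmH2O.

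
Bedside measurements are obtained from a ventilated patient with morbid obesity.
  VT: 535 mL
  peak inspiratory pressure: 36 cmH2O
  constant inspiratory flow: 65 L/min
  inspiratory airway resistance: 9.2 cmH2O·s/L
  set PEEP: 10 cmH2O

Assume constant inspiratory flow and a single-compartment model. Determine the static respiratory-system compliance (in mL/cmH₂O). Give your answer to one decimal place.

33.4

Flow: 65 L/min ÷ 60 = 1.0833 L/s.
Equation of motion (constant flow): PIP = Vt/C + R·V̇ + PEEP.
Vt/C = PIP − R·V̇ − PEEP = 36 − 9.2×1.0833 − 10 = 36 − 9.966 − 10 = 16.034 cmH2O.
C = Vt / 16.034 = 535 / 16.034 = 33.367 mL/cmH2O.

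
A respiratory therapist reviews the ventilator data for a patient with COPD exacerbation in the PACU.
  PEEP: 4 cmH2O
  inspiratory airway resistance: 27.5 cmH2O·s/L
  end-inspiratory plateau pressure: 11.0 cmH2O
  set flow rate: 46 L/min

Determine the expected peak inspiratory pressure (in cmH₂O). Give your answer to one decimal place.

Flow: 46 L/min ÷ 60 = 0.7667 L/s.
PIP = Pplat + Raw × flow = 11.0 + 27.5 × 0.7667 = 11.0 + 21.084 = 32.084 cmH2O.

32.1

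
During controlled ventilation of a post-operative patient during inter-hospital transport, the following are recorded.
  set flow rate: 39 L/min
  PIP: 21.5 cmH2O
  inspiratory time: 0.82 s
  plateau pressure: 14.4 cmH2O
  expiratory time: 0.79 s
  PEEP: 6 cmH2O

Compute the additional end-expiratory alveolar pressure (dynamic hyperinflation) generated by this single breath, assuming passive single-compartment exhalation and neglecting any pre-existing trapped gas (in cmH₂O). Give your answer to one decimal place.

Flow: 39 L/min ÷ 60 = 0.65 L/s.
Vt = flow × Ti = 0.65 L/s × 0.82 s × 1000 mL/L = 533.0 mL.
R = (PIP − Pplat)/V̇ = (21.5 − 14.4) / 0.65 = 7.1/0.65 = 10.923 cmH2O·s/L.
C = Vt/(Pplat − PEEP) = 533.0 / (14.4 − 6) = 533.0/8.4 = 63.452 mL/cmH2O.
τ = R × C = 10.923 × 0.06345 L/cmH2O = 0.6931 s.
Fraction remaining = e^(−Te/τ) = e^(−0.79/0.6931) = 0.3199; trapped volume = 533.0 × 0.3199 = 170.51 mL.
Additional alveolar pressure from trapping ≈ V_trapped / C = 170.51 / 63.452 = 2.687 cmH2O.

2.7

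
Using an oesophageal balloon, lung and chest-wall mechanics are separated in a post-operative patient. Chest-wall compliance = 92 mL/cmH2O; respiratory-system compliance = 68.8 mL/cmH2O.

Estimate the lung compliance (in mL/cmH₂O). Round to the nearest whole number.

273

1/CL = 1/Crs − 1/Ccw.
1/CL = 1/68.8 − 1/92 = 0.003665.
CL = 272.85 mL/cmH2O.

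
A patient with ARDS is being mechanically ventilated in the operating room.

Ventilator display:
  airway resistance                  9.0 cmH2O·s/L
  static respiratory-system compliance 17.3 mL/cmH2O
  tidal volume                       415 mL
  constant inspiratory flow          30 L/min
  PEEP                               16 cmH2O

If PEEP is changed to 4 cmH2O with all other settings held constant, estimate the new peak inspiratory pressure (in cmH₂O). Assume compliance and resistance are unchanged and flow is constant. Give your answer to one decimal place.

Flow: 30 L/min ÷ 60 = 0.5 L/s.
PIP = Vt/C + R·V̇ + PEEP (constant-flow equation of motion).
Only the baseline term changes: ΔPIP = ΔPEEP = 4 − 16 = -12.0 cmH2O.
Original PIP = 415/17.3 + 9.0×0.5 + 16 = 44.488 cmH2O; new PIP = 44.488 + (-12.0) = 32.488 cmH2O.

32.5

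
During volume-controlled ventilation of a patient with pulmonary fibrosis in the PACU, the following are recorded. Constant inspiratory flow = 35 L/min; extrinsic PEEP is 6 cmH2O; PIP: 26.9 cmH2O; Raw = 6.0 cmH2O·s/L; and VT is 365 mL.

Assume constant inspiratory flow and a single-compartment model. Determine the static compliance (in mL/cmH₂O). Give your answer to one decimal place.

21.0

Flow: 35 L/min ÷ 60 = 0.5833 L/s.
Equation of motion (constant flow): PIP = Vt/C + R·V̇ + PEEP.
Vt/C = PIP − R·V̇ − PEEP = 26.9 − 6.0×0.5833 − 6 = 26.9 − 3.5 − 6 = 17.4 cmH2O.
C = Vt / 17.4 = 365 / 17.4 = 20.977 mL/cmH2O.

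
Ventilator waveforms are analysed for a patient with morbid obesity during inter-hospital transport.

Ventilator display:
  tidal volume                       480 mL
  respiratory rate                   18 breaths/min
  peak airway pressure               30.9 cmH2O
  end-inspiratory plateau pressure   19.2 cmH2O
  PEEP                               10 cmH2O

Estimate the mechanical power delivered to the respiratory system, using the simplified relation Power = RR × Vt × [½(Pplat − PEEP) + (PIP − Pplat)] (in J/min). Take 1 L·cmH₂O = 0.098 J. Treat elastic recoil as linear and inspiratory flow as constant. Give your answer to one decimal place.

13.8

Per-breath work = Vt × [½(Pplat−PEEP) + (PIP−Pplat)] = 0.480 × [0.5×9.2 + 11.7] = 0.480 × 16.3 = 7.824 L·cmH2O.
Power = 18 × 7.824 = 140.83 L·cmH2O/min.
× 0.098 J/(L·cmH2O) → 13.801 J/min.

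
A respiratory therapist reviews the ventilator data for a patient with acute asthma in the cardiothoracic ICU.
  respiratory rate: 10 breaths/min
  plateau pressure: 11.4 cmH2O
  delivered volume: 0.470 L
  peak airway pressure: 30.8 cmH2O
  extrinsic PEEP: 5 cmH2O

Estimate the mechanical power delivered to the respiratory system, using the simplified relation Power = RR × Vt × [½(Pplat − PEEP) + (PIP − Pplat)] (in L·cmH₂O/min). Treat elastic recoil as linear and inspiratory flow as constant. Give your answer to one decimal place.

Per-breath work = Vt × [½(Pplat−PEEP) + (PIP−Pplat)] = 0.470 × [0.5×6.4 + 19.4] = 0.470 × 22.6 = 10.622 L·cmH2O.
Power = 10 × 10.622 = 106.22 L·cmH2O/min.

106.2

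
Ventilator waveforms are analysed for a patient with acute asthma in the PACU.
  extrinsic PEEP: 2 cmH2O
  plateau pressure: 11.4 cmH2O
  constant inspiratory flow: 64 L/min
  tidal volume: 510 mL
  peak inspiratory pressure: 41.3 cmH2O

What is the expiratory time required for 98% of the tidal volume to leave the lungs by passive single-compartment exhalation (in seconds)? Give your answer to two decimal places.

Flow: 64 L/min ÷ 60 = 1.0667 L/s.
R = (PIP − Pplat)/V̇ = (41.3 − 11.4) / 1.0667 = 29.9/1.0667 = 28.03 cmH2O·s/L.
C = Vt/(Pplat − PEEP) = 510.0 / (11.4 − 2) = 510.0/9.4 = 54.255 mL/cmH2O.
τ = R × C = 28.03 × 0.05426 L/cmH2O = 1.521 s.
t = −τ·ln(1 − 0.98) = −1.521·ln(0.02) = 5.95 s.

5.95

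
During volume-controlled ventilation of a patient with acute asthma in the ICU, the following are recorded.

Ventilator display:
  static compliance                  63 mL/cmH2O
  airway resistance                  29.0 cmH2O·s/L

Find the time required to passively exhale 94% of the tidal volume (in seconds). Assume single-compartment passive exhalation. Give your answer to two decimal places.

5.14

τ = R × C = 29.0 × 63 mL/cmH2O = 29.0 × 0.063 L/cmH2O = 1.827 s.
Exhaled fraction f = 1 − e^(−t/τ) → t = −τ·ln(1 − f) = −1.827·ln(0.06) = 5.14 s.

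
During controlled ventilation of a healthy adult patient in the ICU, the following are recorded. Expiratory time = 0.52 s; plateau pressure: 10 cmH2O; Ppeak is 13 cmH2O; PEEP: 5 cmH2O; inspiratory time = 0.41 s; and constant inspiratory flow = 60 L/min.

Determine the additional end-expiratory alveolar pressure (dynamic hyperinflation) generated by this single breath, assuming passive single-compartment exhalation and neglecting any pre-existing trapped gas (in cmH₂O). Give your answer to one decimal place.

Flow: 60 L/min ÷ 60 = 1 L/s.
Vt = flow × Ti = 1 L/s × 0.41 s × 1000 mL/L = 410.0 mL.
R = (PIP − Pplat)/V̇ = (13 − 10) / 1 = 3.0/1 = 3.0 cmH2O·s/L.
C = Vt/(Pplat − PEEP) = 410.0 / (10 − 5) = 410.0/5.0 = 82.0 mL/cmH2O.
τ = R × C = 3.0 × 0.082 L/cmH2O = 0.246 s.
Fraction remaining = e^(−Te/τ) = e^(−0.52/0.246) = 0.1208; trapped volume = 410.0 × 0.1208 = 49.528 mL.
Additional alveolar pressure from trapping ≈ V_trapped / C = 49.528 / 82.0 = 0.604 cmH2O.

0.6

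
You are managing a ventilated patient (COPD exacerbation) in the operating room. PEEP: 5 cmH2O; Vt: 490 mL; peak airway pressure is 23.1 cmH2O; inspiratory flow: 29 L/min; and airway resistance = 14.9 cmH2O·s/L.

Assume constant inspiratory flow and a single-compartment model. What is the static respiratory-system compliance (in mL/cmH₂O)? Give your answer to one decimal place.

Flow: 29 L/min ÷ 60 = 0.4833 L/s.
Equation of motion (constant flow): PIP = Vt/C + R·V̇ + PEEP.
Vt/C = PIP − R·V̇ − PEEP = 23.1 − 14.9×0.4833 − 5 = 23.1 − 7.201 − 5 = 10.899 cmH2O.
C = Vt / 10.899 = 490 / 10.899 = 44.958 mL/cmH2O.

45.0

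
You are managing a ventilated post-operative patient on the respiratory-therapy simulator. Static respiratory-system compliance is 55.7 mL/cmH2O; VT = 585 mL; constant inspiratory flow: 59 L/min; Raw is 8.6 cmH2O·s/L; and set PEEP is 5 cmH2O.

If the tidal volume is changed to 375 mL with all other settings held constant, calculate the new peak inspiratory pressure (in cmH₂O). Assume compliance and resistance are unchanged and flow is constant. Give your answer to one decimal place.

Flow: 59 L/min ÷ 60 = 0.9833 L/s.
PIP = Vt/C + R·V̇ + PEEP (constant-flow equation of motion).
Only the elastic term changes: ΔPIP = ΔVt / C = (375 − 585) / 55.7 = -3.77 cmH2O.
Original PIP = 585/55.7 + 8.6×0.9833 + 5 = 23.959 cmH2O; new PIP = 23.959 + (-3.77) = 20.189 cmH2O.

20.2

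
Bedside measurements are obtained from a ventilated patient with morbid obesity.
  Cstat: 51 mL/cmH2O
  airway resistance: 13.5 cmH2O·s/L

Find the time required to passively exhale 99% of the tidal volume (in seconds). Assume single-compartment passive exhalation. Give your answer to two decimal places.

3.17

τ = R × C = 13.5 × 51 mL/cmH2O = 13.5 × 0.051 L/cmH2O = 0.6885 s.
Exhaled fraction f = 1 − e^(−t/τ) → t = −τ·ln(1 − f) = −0.6885·ln(0.01) = 3.171 s.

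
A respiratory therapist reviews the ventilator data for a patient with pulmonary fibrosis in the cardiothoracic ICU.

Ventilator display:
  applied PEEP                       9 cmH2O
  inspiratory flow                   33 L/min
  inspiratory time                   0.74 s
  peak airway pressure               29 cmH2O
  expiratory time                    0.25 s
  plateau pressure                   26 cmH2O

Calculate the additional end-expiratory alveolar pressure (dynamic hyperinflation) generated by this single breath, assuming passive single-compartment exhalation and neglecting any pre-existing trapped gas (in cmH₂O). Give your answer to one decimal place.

Flow: 33 L/min ÷ 60 = 0.55 L/s.
Vt = flow × Ti = 0.55 L/s × 0.74 s × 1000 mL/L = 407.0 mL.
R = (PIP − Pplat)/V̇ = (29 − 26) / 0.55 = 3.0/0.55 = 5.455 cmH2O·s/L.
C = Vt/(Pplat − PEEP) = 407.0 / (26 − 9) = 407.0/17.0 = 23.941 mL/cmH2O.
τ = R × C = 5.455 × 0.02394 L/cmH2O = 0.1306 s.
Fraction remaining = e^(−Te/τ) = e^(−0.25/0.1306) = 0.1475; trapped volume = 407.0 × 0.1475 = 60.033 mL.
Additional alveolar pressure from trapping ≈ V_trapped / C = 60.033 / 23.941 = 2.508 cmH2O.

2.5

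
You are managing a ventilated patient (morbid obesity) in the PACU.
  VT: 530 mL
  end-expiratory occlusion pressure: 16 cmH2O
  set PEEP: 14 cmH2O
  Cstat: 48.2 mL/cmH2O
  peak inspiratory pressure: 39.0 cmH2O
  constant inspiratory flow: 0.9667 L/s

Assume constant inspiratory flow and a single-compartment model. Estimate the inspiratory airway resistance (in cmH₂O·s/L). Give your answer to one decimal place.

Total PEEP = 16 cmH2O (set 14 + intrinsic 2); this is the baseline alveolar pressure.
Equation of motion (constant flow): PIP = Vt/C + R·V̇ + PEEP.
R·V̇ = PIP − Vt/C − PEEP = 39.0 − 530/48.2 − 16 = 39.0 − 10.996 − 16 = 12.004 cmH2O.
R = 12.004 / 0.9667 = 12.418 cmH2O·s/L.

12.4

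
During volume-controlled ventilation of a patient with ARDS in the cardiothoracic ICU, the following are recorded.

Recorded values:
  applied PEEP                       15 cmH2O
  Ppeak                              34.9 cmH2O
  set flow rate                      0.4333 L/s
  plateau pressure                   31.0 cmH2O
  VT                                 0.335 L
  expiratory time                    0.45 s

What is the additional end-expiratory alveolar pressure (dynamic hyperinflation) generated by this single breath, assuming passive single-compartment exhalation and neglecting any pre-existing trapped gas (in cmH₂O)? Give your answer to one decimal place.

R = (PIP − Pplat)/V̇ = (34.9 − 31.0) / 0.4333 = 3.9/0.4333 = 9.001 cmH2O·s/L.
C = Vt/(Pplat − PEEP) = 335.0 / (31.0 − 15) = 335.0/16.0 = 20.938 mL/cmH2O.
τ = R × C = 9.001 × 0.02094 L/cmH2O = 0.1885 s.
Fraction remaining = e^(−Te/τ) = e^(−0.45/0.1885) = 0.09188; trapped volume = 335.0 × 0.09188 = 30.78 mL.
Additional alveolar pressure from trapping ≈ V_trapped / C = 30.78 / 20.938 = 1.47 cmH2O.

1.5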